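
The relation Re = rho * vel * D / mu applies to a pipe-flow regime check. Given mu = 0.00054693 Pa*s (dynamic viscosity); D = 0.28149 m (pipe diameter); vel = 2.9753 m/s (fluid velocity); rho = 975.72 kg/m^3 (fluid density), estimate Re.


Re = rho * vel * D / mu
Re = 975.72 * 2.9753 * 0.28149 / 0.00054693
Re = 1.4941e+06


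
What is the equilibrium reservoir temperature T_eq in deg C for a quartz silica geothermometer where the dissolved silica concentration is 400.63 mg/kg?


T_eq = 1309 / (5.19 - log10(SiO2)) - 273.15
T_eq = 1309 / (5.19 - log10(400.63)) - 273.15
T_eq = 232.79 deg C


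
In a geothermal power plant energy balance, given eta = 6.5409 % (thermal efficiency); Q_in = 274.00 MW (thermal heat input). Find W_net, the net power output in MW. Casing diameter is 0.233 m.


W_net = eta / 100 * Q_in
W_net = 6.5409 / 100 * 274.00
W_net = 17.922 MW


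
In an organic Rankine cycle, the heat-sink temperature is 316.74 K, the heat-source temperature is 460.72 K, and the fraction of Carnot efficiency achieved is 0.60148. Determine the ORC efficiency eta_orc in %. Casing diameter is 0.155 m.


eta_orc = (1 - Tc/Th) * f * 100
eta_orc = (1 - 316.74/460.72) * 0.60148 * 100
eta_orc = 18.797 %


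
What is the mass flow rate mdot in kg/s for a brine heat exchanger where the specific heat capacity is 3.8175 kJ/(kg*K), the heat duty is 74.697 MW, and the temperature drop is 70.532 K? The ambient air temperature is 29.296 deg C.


mdot = Q * 1000 / (cp * dT)
mdot = 74.697 * 1000 / (3.8175 * 70.532)
mdot = 277.42 kg/s


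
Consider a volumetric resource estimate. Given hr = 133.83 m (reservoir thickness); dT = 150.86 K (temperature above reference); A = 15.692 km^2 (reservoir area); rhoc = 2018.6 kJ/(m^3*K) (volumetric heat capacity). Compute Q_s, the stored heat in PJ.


Step 1: Vr = A*1e6*hr = 15.692*1e6*133.83 = 2.100060e+09 m^3
Step 2: Q_s = Vr*rhoc*dT/1e12 = 2.100060e+09*2018.6*150.86/1e12 = 639.52 PJ
Q_s = 639.52 PJ


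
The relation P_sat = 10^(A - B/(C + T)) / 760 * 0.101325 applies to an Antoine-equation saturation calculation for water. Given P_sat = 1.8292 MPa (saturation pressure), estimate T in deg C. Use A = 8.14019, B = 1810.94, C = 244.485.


T = B / (A - log10(P_sat * 760 / 0.101325)) - C
T = 1810.94 / (8.14019 - log10(1.8292 * 760 / 0.101325)) - 244.485
T = 207.93 deg C


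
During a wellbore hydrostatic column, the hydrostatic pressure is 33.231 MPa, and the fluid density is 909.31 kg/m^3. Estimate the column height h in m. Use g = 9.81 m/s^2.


h = P * 1e6 / (g * rho)
h = 33.231 * 1e6 / (9.81 * 909.31)
h = 3725.3 m


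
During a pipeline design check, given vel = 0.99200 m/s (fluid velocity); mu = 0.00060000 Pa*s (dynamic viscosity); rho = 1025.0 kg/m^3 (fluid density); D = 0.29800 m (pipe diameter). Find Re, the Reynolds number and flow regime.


Step 1: Re = rho*vel*D/mu = 1025.0*0.992*0.298/0.0006 = 5.0501e+05
Step 2: Re = 5.0501e+05 > 4000, so flow is turbulent.
Re = 5.0501e+05 (turbulent)


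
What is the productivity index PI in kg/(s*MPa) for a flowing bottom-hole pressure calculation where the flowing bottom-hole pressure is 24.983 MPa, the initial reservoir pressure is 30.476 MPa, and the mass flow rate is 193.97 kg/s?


PI = mdot / (P_i - P_wf)
PI = 193.97 / (30.476 - 24.983)
PI = 35.312 kg/(s*MPa)


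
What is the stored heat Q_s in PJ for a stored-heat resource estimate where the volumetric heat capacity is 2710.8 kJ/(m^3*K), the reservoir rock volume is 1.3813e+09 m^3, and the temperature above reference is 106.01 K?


Q_s = Vr * rhoc * dT / 1e12
Q_s = 1.3813e+09 * 2710.8 * 106.01 / 1e12
Q_s = 396.95 PJ


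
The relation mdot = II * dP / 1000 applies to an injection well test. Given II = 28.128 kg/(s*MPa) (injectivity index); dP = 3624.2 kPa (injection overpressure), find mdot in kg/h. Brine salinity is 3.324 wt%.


mdot = II * dP / 1000
mdot = 28.128 * 3624.2 / 1000
mdot = 101.9415 kg/s
Convert: 101.9415 kg/s * 3600.0 = 3.6699e+05 kg/h
mdot = 3.6699e+05 kg/h


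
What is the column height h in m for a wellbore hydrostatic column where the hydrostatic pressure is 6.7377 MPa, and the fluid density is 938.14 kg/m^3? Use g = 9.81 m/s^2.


h = P * 1e6 / (g * rho)
h = 6.7377 * 1e6 / (9.81 * 938.14)
h = 732.11 m


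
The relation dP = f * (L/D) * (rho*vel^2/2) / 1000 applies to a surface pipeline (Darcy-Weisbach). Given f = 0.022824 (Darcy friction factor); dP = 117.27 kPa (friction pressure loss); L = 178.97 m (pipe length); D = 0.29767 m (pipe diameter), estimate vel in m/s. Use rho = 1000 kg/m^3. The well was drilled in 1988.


vel = sqrt(dP*1000*2*D / (f*L*rho))
vel = sqrt(117.27*1000*2*0.29767 / (0.022824*178.97*1000))
vel = 4.1342 m/s


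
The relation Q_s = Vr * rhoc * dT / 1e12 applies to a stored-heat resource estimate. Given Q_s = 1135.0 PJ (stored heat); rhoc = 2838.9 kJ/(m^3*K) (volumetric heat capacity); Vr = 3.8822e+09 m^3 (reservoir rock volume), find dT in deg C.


dT = Q_s * 1e12 / (Vr * rhoc)
dT = 1135.0 * 1e12 / (3.8822e+09 * 2838.9)
dT = 102.9836 K
Convert (temperature difference, 1 K = 1 deg C): 102.9836 K = 102.9836 deg C
dT = 102.98 deg C


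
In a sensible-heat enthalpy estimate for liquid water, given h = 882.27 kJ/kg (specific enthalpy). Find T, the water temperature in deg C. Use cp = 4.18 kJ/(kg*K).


T = h / cp
T = 882.27 / 4.18
T = 211.07 deg C


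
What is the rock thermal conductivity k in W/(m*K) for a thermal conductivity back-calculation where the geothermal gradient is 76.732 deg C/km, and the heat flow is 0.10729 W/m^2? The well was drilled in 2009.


k = q / (grad / 1000)
k = 0.10729 / (76.732 / 1000)
k = 1.3982 W/(m*K)


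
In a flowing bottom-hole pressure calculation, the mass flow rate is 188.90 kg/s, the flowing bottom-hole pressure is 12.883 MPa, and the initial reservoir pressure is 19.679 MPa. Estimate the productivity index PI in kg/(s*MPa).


PI = mdot / (P_i - P_wf)
PI = 188.90 / (19.679 - 12.883)
PI = 27.796 kg/(s*MPa)


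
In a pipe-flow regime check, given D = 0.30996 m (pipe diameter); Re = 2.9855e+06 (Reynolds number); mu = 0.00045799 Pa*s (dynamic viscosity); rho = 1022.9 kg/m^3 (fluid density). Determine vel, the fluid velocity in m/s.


vel = Re * mu / (rho * D)
vel = 2.9855e+06 * 0.00045799 / (1022.9 * 0.30996)
vel = 4.3126 m/s


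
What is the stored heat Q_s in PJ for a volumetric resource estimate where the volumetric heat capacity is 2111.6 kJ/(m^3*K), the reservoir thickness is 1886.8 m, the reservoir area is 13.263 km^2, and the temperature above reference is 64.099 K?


Step 1: Vr = A*1e6*hr = 13.263*1e6*1886.8 = 2.502463e+10 m^3
Step 2: Q_s = Vr*rhoc*dT/1e12 = 2.502463e+10*2111.6*64.099/1e12 = 3387.1 PJ
Q_s = 3387.1 PJ


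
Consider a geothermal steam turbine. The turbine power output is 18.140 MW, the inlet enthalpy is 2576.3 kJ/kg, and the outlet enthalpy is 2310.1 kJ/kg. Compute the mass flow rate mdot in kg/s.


mdot = P * 1000 / (h_in - h_out)
mdot = 18.140 * 1000 / (2576.3 - 2310.1)
mdot = 68.144 kg/s


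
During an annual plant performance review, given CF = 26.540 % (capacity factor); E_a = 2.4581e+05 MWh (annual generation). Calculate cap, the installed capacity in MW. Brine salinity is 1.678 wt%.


cap = E_a / (CF/100 * 8760)
cap = 2.4581e+05 / (26.540/100 * 8760)
cap = 105.73 MW


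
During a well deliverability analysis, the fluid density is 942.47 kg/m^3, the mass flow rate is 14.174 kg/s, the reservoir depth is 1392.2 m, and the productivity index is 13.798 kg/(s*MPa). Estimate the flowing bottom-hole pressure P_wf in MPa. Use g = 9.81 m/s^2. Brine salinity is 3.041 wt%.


Step 1: P_i = rho*g*h/1e6 = 942.47*9.81*1392.2/1e6 = 12.87177 MPa
Step 2: P_wf = P_i - mdot/PI = 12.87177 - 14.174/13.798 = 11.845 MPa
P_wf = 11.845 MPa


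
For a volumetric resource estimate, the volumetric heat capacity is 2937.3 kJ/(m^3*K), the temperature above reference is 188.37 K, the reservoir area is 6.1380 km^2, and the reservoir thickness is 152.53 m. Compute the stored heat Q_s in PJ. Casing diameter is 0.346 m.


Step 1: Vr = A*1e6*hr = 6.138*1e6*152.53 = 9.362291e+08 m^3
Step 2: Q_s = Vr*rhoc*dT/1e12 = 9.362291e+08*2937.3*188.37/1e12 = 518.01 PJ
Q_s = 518.01 PJ


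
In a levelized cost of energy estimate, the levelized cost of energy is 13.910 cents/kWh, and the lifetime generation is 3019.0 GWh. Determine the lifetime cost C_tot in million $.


C_tot = LCOE / 100 * E_tot
C_tot = 13.910 / 100 * 3019.0
C_tot = 419.94 million $


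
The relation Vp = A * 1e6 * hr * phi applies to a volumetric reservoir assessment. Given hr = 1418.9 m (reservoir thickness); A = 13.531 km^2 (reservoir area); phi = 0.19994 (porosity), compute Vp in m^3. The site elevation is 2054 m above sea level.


Vp = A * 1e6 * hr * phi
Vp = 13.531 * 1e6 * 1418.9 * 0.19994
Vp = 3.8387e+09 m^3


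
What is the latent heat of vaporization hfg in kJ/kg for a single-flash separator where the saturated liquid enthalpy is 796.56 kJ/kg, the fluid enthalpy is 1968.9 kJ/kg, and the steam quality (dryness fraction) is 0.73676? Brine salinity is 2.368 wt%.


hfg = (h - hf) / x
hfg = (1968.9 - 796.56) / 0.73676
hfg = 1591.2 kJ/kg


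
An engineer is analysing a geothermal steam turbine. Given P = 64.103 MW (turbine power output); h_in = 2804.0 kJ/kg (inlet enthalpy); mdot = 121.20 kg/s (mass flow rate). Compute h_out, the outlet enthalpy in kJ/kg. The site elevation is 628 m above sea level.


h_out = h_in - P * 1000 / mdot
h_out = 2804.0 - 64.103 * 1000 / 121.20
h_out = 2275.1 kJ/kg


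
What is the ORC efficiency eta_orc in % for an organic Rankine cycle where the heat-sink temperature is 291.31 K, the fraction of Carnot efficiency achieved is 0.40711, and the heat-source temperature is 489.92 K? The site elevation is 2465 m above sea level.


eta_orc = (1 - Tc/Th) * f * 100
eta_orc = (1 - 291.31/489.92) * 0.40711 * 100
eta_orc = 16.504 %


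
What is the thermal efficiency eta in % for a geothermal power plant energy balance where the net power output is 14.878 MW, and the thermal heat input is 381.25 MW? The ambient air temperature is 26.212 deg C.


eta = W_net / Q_in * 100
eta = 14.878 / 381.25 * 100
eta = 3.9024 %


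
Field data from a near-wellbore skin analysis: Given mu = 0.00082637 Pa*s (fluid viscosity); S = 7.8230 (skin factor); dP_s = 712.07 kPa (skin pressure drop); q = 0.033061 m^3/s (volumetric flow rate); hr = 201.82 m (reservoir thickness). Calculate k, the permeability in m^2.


k = S*q*mu / (2*pi*dP_s*1000*hr)
k = 7.8230*0.033061*0.00082637 / (2*pi*712.07*1000*201.82)
k = 2.3670e-13 m^2


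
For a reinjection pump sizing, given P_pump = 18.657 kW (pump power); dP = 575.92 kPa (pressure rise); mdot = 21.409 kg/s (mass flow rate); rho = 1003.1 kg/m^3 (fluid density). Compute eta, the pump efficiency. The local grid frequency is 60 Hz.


eta = mdot * dP / (rho * P_pump)
eta = 21.409 * 575.92 / (1003.1 * 18.657)
eta = 0.65883


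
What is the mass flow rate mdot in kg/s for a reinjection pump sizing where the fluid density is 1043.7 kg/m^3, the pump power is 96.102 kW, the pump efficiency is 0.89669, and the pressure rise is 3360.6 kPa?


mdot = P_pump * rho * eta / dP
mdot = 96.102 * 1043.7 * 0.89669 / 3360.6
mdot = 26.763 kg/s


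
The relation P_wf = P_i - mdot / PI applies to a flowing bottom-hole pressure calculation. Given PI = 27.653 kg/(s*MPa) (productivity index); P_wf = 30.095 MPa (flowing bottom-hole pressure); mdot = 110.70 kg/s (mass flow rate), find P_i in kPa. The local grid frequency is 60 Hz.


P_i = P_wf + mdot / PI
P_i = 30.095 + 110.70 / 27.653
P_i = 34.09818 MPa
Convert: 34.09818 MPa * 1000.0 = 34098 kPa
P_i = 34098 kPa


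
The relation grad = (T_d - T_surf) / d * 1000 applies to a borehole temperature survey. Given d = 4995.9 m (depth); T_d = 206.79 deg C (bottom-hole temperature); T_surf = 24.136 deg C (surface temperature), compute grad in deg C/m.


grad = (T_d - T_surf) / d * 1000
grad = (206.79 - 24.136) / 4995.9 * 1000
grad = 36.56078 deg C/km
Convert: 36.56078 deg C/km * 0.001 = 0.036561 deg C/m
grad = 0.036561 deg C/m


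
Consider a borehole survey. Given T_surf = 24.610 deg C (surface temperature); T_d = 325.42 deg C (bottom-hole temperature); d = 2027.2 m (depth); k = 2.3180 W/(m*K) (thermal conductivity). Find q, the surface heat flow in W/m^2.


Step 1: grad = (T_d - T_surf)/d * 1000 = (325.42 - 24.61)/2027.2 * 1000 = 148.3869 deg C/km
Step 2: q = k * grad / 1000 = 2.318 * 148.3869 / 1000 = 0.34396 W/m^2
q = 0.34396 W/m^2


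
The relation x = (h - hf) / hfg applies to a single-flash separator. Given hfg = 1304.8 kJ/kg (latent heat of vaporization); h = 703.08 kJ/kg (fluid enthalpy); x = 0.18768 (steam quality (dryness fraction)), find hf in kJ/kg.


hf = h - x * hfg
hf = 703.08 - 0.18768 * 1304.8
hf = 458.20 kJ/kg


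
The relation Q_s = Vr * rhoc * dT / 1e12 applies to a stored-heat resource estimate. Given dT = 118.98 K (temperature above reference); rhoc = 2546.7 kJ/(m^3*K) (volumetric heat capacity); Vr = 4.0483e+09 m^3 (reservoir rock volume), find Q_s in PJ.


Q_s = Vr * rhoc * dT / 1e12
Q_s = 4.0483e+09 * 2546.7 * 118.98 / 1e12
Q_s = 1226.7 PJ


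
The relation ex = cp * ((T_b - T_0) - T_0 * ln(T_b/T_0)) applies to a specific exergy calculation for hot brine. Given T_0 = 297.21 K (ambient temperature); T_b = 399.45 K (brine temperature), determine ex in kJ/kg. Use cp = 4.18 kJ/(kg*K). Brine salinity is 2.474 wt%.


ex = cp * ((T_b - T_0) - T_0 * ln(T_b/T_0))
ex = 4.18 * ((399.45 - 297.21) - 297.21 * ln(399.45/297.21))
ex = 60.066 kJ/kg


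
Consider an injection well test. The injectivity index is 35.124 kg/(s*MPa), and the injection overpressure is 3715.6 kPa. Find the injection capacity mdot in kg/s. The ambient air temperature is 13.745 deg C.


mdot = II * dP / 1000
mdot = 35.124 * 3715.6 / 1000
mdot = 130.51 kg/s


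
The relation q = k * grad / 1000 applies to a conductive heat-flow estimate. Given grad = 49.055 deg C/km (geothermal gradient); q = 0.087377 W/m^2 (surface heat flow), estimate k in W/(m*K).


k = q * 1000 / grad
k = 0.087377 * 1000 / 49.055
k = 1.7812 W/(m*K)


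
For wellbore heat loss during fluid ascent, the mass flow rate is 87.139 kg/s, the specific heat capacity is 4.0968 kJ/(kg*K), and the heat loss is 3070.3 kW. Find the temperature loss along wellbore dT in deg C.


dT = Q_loss / (mdot * cp)
dT = 3070.3 / (87.139 * 4.0968)
dT = 8.600496 K
Convert (temperature difference, 1 K = 1 deg C): 8.600496 K = 8.600496 deg C
dT = 8.6005 deg C


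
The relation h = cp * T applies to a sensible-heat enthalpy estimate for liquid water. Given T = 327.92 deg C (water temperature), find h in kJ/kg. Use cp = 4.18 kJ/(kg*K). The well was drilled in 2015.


h = cp * T
h = 4.18 * 327.92
h = 1370.7 kJ/kg


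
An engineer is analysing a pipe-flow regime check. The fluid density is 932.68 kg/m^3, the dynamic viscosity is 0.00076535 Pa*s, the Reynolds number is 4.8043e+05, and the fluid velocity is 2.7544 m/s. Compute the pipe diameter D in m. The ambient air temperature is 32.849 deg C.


D = Re * mu / (rho * vel)
D = 4.8043e+05 * 0.00076535 / (932.68 * 2.7544)
D = 0.14313 m


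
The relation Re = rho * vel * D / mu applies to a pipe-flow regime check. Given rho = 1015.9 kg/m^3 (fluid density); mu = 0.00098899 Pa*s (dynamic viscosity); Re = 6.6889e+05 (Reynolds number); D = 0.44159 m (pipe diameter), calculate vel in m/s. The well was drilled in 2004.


vel = Re * mu / (rho * D)
vel = 6.6889e+05 * 0.00098899 / (1015.9 * 0.44159)
vel = 1.4746 m/s


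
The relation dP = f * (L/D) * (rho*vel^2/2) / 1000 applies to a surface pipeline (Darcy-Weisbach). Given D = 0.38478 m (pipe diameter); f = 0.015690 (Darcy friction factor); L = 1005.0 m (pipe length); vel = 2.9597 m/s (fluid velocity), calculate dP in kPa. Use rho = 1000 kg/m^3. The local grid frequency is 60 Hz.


dP = f * (L/D) * (rho*vel^2/2) / 1000
dP = 0.015690 * (1005.0/0.38478) * (1000*2.9597^2/2) / 1000
dP = 179.49 kPa


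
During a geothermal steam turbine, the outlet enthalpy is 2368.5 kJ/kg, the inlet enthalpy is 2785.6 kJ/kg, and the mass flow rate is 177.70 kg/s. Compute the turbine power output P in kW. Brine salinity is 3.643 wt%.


P = mdot * (h_in - h_out) / 1000
P = 177.70 * (2785.6 - 2368.5) / 1000
P = 74.11867 MW
Convert: 74.11867 MW * 1000.0 = 74119 kW
P = 74119 kW


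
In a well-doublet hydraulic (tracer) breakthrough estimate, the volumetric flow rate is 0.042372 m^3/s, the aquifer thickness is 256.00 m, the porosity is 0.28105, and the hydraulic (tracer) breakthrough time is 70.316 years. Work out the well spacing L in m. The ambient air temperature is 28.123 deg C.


L = sqrt(t_bt*365.25*86400*3*Qv / (pi*hr*phi))
L = sqrt(70.316*365.25*86400*3*0.042372 / (pi*256.00*0.28105))
L = 1117.1 m


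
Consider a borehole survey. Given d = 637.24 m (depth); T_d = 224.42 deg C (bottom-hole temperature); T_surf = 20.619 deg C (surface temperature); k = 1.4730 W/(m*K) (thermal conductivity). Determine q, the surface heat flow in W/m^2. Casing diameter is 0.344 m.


Step 1: grad = (T_d - T_surf)/d * 1000 = (224.42 - 20.619)/637.24 * 1000 = 319.8183 deg C/km
Step 2: q = k * grad / 1000 = 1.473 * 319.8183 / 1000 = 0.47109 W/m^2
q = 0.47109 W/m^2


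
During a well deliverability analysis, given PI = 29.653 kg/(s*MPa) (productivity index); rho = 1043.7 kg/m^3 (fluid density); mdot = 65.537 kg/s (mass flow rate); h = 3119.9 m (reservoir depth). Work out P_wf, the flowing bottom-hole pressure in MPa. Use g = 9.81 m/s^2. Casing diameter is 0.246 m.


Step 1: P_i = rho*g*h/1e6 = 1043.7*9.81*3119.9/1e6 = 31.94371 MPa
Step 2: P_wf = P_i - mdot/PI = 31.94371 - 65.537/29.653 = 29.734 MPa
P_wf = 29.734 MPa


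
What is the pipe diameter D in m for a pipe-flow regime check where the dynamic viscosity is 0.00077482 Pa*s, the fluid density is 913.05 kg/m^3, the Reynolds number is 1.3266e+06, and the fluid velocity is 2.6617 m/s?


D = Re * mu / (rho * vel)
D = 1.3266e+06 * 0.00077482 / (913.05 * 2.6617)
D = 0.42295 m


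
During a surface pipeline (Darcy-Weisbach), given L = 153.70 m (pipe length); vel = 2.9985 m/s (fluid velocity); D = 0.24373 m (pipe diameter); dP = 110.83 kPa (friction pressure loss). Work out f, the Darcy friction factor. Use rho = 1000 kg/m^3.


f = dP*1000 / ((L/D)*(rho*vel^2/2))
f = 110.83*1000 / ((153.70/0.24373)*(1000*2.9985^2/2))
f = 0.039094


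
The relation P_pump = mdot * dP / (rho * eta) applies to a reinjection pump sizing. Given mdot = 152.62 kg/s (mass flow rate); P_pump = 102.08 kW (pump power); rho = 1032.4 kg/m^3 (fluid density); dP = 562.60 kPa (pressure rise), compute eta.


eta = mdot * dP / (rho * P_pump)
eta = 152.62 * 562.60 / (1032.4 * 102.08)
eta = 0.81475


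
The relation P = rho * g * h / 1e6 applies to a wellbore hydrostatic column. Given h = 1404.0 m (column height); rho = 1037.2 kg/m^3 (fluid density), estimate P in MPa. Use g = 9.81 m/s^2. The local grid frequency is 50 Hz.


P = rho * g * h / 1e6
P = 1037.2 * 9.81 * 1404.0 / 1e6
P = 14.286 MPa


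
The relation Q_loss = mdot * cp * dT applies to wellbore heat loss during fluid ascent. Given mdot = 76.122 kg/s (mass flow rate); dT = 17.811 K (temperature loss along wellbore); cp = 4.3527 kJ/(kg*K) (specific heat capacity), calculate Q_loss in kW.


Q_loss = mdot * cp * dT
Q_loss = 76.122 * 4.3527 * 17.811
Q_loss = 5901.4 kW


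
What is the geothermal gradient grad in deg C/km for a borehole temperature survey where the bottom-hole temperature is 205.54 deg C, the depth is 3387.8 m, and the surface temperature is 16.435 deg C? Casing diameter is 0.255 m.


grad = (T_d - T_surf) / d * 1000
grad = (205.54 - 16.435) / 3387.8 * 1000
grad = 55.819 deg C/km


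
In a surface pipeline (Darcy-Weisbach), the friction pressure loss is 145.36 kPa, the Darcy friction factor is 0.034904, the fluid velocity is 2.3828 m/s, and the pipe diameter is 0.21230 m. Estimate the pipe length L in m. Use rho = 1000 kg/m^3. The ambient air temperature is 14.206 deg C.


L = dP*1000*D / (f*rho*vel^2/2)
L = 145.36*1000*0.21230 / (0.034904*1000*2.3828^2/2)
L = 311.44 m


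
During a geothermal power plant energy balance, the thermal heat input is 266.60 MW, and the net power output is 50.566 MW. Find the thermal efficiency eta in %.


eta = W_net / Q_in * 100
eta = 50.566 / 266.60 * 100
eta = 18.967 %


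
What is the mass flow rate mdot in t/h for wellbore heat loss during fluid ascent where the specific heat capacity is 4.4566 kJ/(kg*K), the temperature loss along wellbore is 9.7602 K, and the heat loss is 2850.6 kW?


mdot = Q_loss / (cp * dT)
mdot = 2850.6 / (4.4566 * 9.7602)
mdot = 65.53509 kg/s
Convert: 65.53509 kg/s * 3.6 = 235.93 t/h
mdot = 235.93 t/h


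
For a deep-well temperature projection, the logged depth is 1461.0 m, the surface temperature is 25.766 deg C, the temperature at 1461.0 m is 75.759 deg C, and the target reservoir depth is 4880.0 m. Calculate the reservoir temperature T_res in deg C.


Step 1: grad = (T_d1 - T_surf)/d1 * 1000 = (75.759 - 25.766)/1461.0 * 1000 = 34.21834 deg C/km
Step 2: T_res = T_surf + grad*d2/1000 = 25.766 + 34.21834*4880.0/1000 = 192.75 deg C
T_res = 192.75 deg C


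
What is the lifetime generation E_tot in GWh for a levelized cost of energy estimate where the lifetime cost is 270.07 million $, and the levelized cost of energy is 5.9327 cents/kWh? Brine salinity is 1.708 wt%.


E_tot = C_tot / LCOE * 100
E_tot = 270.07 / 5.9327 * 100
E_tot = 4552.2 GWh


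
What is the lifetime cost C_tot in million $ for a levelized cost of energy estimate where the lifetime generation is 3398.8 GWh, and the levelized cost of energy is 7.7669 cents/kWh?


C_tot = LCOE / 100 * E_tot
C_tot = 7.7669 / 100 * 3398.8
C_tot = 263.98 million $


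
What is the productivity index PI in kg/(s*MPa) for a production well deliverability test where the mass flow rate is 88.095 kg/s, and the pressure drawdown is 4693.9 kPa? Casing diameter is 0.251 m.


PI = mdot * 1000 / dP
PI = 88.095 * 1000 / 4693.9
PI = 18.768 kg/(s*MPa)


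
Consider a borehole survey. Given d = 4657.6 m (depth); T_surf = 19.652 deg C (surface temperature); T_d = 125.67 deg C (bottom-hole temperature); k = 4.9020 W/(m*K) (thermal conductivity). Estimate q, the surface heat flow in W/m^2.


Step 1: grad = (T_d - T_surf)/d * 1000 = (125.67 - 19.652)/4657.6 * 1000 = 22.76237 deg C/km
Step 2: q = k * grad / 1000 = 4.902 * 22.76237 / 1000 = 0.11158 W/m^2
q = 0.11158 W/m^2


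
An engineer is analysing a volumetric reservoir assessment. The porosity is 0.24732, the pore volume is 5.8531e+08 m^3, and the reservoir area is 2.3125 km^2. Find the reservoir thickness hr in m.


hr = Vp / (A * 1e6 * phi)
hr = 5.8531e+08 / (2.3125 * 1e6 * 0.24732)
hr = 1023.4 m


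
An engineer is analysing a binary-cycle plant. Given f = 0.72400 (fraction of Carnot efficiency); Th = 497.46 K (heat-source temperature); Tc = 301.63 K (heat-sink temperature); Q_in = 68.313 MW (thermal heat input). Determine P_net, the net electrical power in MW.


Step 1: eta = (1 - Tc/Th)*f = (1 - 301.63/497.46)*0.724 = 0.2850097
Step 2: P_net = eta * Q_in = 0.2850097 * 68.313 = 19.470 MW
P_net = 19.470 MW


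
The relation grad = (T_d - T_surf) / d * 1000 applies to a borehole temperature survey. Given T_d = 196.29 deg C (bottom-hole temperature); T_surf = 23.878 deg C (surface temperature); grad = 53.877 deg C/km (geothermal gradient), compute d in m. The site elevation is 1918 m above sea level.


d = (T_d - T_surf) / grad * 1000
d = (196.29 - 23.878) / 53.877 * 1000
d = 3200.1 m


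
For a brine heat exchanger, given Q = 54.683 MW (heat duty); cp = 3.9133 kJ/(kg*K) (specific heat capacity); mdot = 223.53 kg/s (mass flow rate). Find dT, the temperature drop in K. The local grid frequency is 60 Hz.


dT = Q * 1000 / (mdot * cp)
dT = 54.683 * 1000 / (223.53 * 3.9133)
dT = 62.513 K


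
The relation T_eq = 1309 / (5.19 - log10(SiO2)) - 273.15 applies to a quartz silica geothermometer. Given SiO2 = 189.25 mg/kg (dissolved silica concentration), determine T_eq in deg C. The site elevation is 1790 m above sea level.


T_eq = 1309 / (5.19 - log10(SiO2)) - 273.15
T_eq = 1309 / (5.19 - log10(189.25)) - 273.15
T_eq = 176.22 deg C


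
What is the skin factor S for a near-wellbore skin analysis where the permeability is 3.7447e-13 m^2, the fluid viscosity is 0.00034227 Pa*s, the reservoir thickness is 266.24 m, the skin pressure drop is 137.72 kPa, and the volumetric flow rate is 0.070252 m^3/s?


S = dP_s * 1000 * 2*pi*k*hr / (q*mu)
S = 137.72 * 1000 * 2*pi*3.7447e-13*266.24 / (0.070252*0.00034227)
S = 3.5879


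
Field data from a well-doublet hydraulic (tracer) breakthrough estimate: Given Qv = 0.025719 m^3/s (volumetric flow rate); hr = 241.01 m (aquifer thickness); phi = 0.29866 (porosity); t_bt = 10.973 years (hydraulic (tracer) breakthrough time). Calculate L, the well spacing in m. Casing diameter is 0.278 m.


L = sqrt(t_bt*365.25*86400*3*Qv / (pi*hr*phi))
L = sqrt(10.973*365.25*86400*3*0.025719 / (pi*241.01*0.29866))
L = 343.73 m


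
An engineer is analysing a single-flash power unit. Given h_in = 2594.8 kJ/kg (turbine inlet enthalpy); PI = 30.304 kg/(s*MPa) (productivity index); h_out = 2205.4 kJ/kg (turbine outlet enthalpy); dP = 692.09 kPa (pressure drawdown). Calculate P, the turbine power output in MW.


Step 1: mdot = PI * dP / 1000 = 30.304 * 692.09 / 1000 = 20.97310 kg/s
Step 2: P = mdot*(h_in - h_out)/1000 = 20.97310*(2594.8 - 2205.4)/1000 = 8.1669 MW
P = 8.1669 MW


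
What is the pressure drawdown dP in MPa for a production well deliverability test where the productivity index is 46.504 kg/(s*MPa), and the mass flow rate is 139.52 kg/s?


dP = mdot * 1000 / PI
dP = 139.52 * 1000 / 46.504
dP = 3000.172 kPa
Convert: 3000.172 kPa * 0.001 = 3.0002 MPa
dP = 3.0002 MPa


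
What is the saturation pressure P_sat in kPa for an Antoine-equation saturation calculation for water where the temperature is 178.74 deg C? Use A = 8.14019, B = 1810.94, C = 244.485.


P_sat = 10^(A - B/(C + T)) / 760 * 0.101325
P_sat = 10^(8.14019 - 1810.94/(244.485 + 178.74)) / 760 * 0.101325
P_sat = 0.9686949 MPa
Convert: 0.9686949 MPa * 1000.0 = 968.69 kPa
P_sat = 968.69 kPa


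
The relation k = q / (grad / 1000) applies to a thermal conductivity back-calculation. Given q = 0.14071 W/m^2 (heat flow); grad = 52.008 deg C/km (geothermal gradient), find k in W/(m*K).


k = q / (grad / 1000)
k = 0.14071 / (52.008 / 1000)
k = 2.7055 W/(m*K)


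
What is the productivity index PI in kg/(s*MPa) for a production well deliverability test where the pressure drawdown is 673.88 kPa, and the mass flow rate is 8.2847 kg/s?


PI = mdot * 1000 / dP
PI = 8.2847 * 1000 / 673.88
PI = 12.294 kg/(s*MPa)


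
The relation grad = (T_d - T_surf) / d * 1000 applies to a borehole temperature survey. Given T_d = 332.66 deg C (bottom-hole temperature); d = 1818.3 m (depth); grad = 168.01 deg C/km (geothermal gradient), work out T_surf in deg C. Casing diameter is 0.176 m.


T_surf = T_d - grad * d / 1000
T_surf = 332.66 - 168.01 * 1818.3 / 1000
T_surf = 27.167 deg C


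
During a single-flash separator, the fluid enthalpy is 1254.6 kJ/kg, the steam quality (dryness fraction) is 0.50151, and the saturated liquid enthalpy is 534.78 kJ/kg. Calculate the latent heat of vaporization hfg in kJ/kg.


hfg = (h - hf) / x
hfg = (1254.6 - 534.78) / 0.50151
hfg = 1435.3 kJ/kg


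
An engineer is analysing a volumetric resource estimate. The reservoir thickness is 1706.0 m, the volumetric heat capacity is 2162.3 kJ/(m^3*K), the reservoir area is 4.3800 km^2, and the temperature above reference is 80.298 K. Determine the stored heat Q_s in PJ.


Step 1: Vr = A*1e6*hr = 4.38*1e6*1706.0 = 7.472280e+09 m^3
Step 2: Q_s = Vr*rhoc*dT/1e12 = 7.472280e+09*2162.3*80.298/1e12 = 1297.4 PJ
Q_s = 1297.4 PJ


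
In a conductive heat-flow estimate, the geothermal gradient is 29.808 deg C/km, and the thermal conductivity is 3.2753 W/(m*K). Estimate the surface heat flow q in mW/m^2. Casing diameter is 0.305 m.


q = k * grad / 1000
q = 3.2753 * 29.808 / 1000
q = 0.09763014 W/m^2
Convert: 0.09763014 W/m^2 * 1000.0 = 97.630 mW/m^2
q = 97.630 mW/m^2


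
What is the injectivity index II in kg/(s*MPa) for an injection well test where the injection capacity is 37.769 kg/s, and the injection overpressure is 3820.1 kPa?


II = mdot * 1000 / dP
II = 37.769 * 1000 / 3820.1
II = 9.8869 kg/(s*MPa)


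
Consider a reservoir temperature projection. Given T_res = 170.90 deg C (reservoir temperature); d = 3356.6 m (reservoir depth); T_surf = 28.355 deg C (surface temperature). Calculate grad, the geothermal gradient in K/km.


grad = (T_res - T_surf) / d * 1000
grad = (170.90 - 28.355) / 3356.6 * 1000
grad = 42.46708 deg C/km
Convert: 42.46708 deg C/km * 1.0 = 42.467 K/km
grad = 42.467 K/km


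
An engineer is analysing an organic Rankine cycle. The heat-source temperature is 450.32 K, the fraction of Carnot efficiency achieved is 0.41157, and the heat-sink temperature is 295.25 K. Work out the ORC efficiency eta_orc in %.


eta_orc = (1 - Tc/Th) * f * 100
eta_orc = (1 - 295.25/450.32) * 0.41157 * 100
eta_orc = 14.173 %


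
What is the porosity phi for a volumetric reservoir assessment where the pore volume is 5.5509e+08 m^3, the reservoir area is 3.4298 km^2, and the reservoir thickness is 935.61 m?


phi = Vp / (A * 1e6 * hr)
phi = 5.5509e+08 / (3.4298 * 1e6 * 935.61)
phi = 0.17298


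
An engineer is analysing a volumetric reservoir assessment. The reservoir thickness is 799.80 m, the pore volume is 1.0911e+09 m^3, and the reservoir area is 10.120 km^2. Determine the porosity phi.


phi = Vp / (A * 1e6 * hr)
phi = 1.0911e+09 / (10.120 * 1e6 * 799.80)
phi = 0.13480


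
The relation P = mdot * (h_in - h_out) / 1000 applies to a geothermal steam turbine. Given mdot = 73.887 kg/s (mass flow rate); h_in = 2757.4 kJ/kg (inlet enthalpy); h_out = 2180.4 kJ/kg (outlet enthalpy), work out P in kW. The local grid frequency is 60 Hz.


P = mdot * (h_in - h_out) / 1000
P = 73.887 * (2757.4 - 2180.4) / 1000
P = 42.63280 MW
Convert: 42.63280 MW * 1000.0 = 42633 kW
P = 42633 kW


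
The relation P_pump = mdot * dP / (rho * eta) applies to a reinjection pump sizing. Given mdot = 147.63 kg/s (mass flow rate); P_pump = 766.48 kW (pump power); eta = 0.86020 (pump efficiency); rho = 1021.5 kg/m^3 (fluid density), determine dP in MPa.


dP = P_pump * rho * eta / mdot
dP = 766.48 * 1021.5 * 0.86020 / 147.63
dP = 4562.092 kPa
Convert: 4562.092 kPa * 0.001 = 4.5621 MPa
dP = 4.5621 MPa


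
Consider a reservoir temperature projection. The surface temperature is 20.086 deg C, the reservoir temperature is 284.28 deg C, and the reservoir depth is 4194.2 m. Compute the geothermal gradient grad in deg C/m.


grad = (T_res - T_surf) / d * 1000
grad = (284.28 - 20.086) / 4194.2 * 1000
grad = 62.99032 deg C/km
Convert: 62.99032 deg C/km * 0.001 = 0.062990 deg C/m
grad = 0.062990 deg C/m


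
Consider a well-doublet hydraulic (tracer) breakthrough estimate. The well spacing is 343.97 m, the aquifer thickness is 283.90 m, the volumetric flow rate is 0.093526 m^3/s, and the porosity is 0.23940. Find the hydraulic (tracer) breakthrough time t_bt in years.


t_bt = pi * hr * phi * L^2 / (3 * Qv) / (365.25*86400)
t_bt = pi * 283.90 * 0.23940 * 343.97^2 / (3 * 0.093526) / (365.25*86400)
t_bt = 2.8531 years


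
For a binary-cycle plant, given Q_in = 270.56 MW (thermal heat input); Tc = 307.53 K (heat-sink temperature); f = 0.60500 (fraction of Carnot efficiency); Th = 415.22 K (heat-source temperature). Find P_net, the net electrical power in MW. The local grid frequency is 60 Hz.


Step 1: eta = (1 - Tc/Th)*f = (1 - 307.53/415.22)*0.605 = 0.1569107
Step 2: P_net = eta * Q_in = 0.1569107 * 270.56 = 42.454 MW
P_net = 42.454 MW


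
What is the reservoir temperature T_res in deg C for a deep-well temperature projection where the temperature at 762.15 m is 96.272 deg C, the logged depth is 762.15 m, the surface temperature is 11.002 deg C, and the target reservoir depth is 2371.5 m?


Step 1: grad = (T_d1 - T_surf)/d1 * 1000 = (96.272 - 11.002)/762.15 * 1000 = 111.8809 deg C/km
Step 2: T_res = T_surf + grad*d2/1000 = 11.002 + 111.8809*2371.5/1000 = 276.33 deg C
T_res = 276.33 deg C


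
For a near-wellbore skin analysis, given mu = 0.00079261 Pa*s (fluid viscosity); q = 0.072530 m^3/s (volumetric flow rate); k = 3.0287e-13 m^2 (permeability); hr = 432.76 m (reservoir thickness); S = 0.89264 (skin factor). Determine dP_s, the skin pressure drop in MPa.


dP_s = S * q * mu / (2*pi*k*hr) / 1000
dP_s = 0.89264 * 0.072530 * 0.00079261 / (2*pi*3.0287e-13*432.76) / 1000
dP_s = 62.31180 kPa
Convert: 62.31180 kPa * 0.001 = 0.062312 MPa
dP_s = 0.062312 MPa


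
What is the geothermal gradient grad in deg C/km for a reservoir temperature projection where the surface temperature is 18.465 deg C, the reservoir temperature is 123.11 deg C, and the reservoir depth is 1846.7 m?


grad = (T_res - T_surf) / d * 1000
grad = (123.11 - 18.465) / 1846.7 * 1000
grad = 56.666 deg C/km


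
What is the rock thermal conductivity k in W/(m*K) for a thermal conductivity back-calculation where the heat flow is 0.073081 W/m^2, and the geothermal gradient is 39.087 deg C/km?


k = q / (grad / 1000)
k = 0.073081 / (39.087 / 1000)
k = 1.8697 W/(m*K)


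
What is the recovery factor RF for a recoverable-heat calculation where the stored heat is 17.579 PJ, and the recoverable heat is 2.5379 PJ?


RF = Q_rec / Q_s
RF = 2.5379 / 17.579
RF = 0.14437


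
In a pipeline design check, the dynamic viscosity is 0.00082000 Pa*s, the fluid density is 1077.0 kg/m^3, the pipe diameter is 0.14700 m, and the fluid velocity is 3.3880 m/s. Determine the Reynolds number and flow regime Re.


Step 1: Re = rho*vel*D/mu = 1077.0*3.388*0.147/0.00082 = 6.5413e+05
Step 2: Re = 6.5413e+05 > 4000, so flow is turbulent.
Re = 6.5413e+05 (turbulent)


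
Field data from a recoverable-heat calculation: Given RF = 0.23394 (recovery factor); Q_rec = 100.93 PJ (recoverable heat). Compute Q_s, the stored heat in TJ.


Q_s = Q_rec / RF
Q_s = 100.93 / 0.23394
Q_s = 431.4354 PJ
Convert: 431.4354 PJ * 1000.0 = 4.3144e+05 TJ
Q_s = 4.3144e+05 TJ


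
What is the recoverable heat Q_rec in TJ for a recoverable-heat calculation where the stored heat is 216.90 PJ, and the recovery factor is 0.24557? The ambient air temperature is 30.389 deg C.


Q_rec = Q_s * RF
Q_rec = 216.90 * 0.24557
Q_rec = 53.26413 PJ
Convert: 53.26413 PJ * 1000.0 = 53264 TJ
Q_rec = 53264 TJ


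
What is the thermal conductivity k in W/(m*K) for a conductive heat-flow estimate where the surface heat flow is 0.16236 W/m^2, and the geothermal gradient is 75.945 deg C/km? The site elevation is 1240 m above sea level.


k = q * 1000 / grad
k = 0.16236 * 1000 / 75.945
k = 2.1379 W/(m*K)


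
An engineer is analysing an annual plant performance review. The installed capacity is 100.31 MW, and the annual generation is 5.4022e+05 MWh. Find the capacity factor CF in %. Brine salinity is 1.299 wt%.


CF = E_a / (cap * 8760) * 100
CF = 5.4022e+05 / (100.31 * 8760) * 100
CF = 61.478 %


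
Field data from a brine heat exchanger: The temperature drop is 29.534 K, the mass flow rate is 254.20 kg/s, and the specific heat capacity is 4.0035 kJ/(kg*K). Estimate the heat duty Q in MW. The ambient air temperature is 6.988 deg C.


Q = mdot * cp * dT / 1000
Q = 254.20 * 4.0035 * 29.534 / 1000
Q = 30.056 MW


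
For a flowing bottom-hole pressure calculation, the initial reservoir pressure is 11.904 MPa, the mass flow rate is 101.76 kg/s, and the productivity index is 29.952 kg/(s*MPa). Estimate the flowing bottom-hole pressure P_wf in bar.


P_wf = P_i - mdot / PI
P_wf = 11.904 - 101.76 / 29.952
P_wf = 8.506564 MPa
Convert: 8.506564 MPa * 10.0 = 85.066 bar
P_wf = 85.066 bar


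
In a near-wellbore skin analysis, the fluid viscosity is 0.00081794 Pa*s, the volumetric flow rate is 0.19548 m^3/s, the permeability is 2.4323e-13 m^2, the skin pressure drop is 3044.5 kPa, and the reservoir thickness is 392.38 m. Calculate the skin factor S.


S = dP_s * 1000 * 2*pi*k*hr / (q*mu)
S = 3044.5 * 1000 * 2*pi*2.4323e-13*392.38 / (0.19548*0.00081794)
S = 11.418


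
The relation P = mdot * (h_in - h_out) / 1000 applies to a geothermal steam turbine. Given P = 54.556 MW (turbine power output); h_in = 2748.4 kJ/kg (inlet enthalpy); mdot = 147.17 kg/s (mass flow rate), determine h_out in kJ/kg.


h_out = h_in - P * 1000 / mdot
h_out = 2748.4 - 54.556 * 1000 / 147.17
h_out = 2377.7 kJ/kg


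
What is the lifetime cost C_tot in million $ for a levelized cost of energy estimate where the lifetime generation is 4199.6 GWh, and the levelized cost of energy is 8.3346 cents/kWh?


C_tot = LCOE / 100 * E_tot
C_tot = 8.3346 / 100 * 4199.6
C_tot = 350.02 million $


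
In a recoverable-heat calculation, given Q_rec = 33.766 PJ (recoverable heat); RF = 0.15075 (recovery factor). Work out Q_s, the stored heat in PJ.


Q_s = Q_rec / RF
Q_s = 33.766 / 0.15075
Q_s = 223.99 PJ


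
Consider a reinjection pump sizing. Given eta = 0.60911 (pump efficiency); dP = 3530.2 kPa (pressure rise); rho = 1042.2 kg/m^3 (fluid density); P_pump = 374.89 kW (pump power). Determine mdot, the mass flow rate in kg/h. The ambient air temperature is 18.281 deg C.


mdot = P_pump * rho * eta / dP
mdot = 374.89 * 1042.2 * 0.60911 / 3530.2
mdot = 67.41419 kg/s
Convert: 67.41419 kg/s * 3600.0 = 2.4269e+05 kg/h
mdot = 2.4269e+05 kg/h


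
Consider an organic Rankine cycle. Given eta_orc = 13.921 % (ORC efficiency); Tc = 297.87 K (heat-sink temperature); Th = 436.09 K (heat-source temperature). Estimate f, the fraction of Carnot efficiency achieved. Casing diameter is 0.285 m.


f = (eta_orc/100) / (1 - Tc/Th)
f = (13.921/100) / (1 - 297.87/436.09)
f = 0.43921


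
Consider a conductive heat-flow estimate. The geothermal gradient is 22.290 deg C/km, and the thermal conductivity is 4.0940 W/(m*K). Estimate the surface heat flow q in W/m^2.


q = k * grad / 1000
q = 4.0940 * 22.290 / 1000
q = 0.091255 W/m^2


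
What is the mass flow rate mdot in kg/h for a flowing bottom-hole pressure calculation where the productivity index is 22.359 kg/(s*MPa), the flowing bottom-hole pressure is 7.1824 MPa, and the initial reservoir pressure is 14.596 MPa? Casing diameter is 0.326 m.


mdot = (P_i - P_wf) * PI
mdot = (14.596 - 7.1824) * 22.359
mdot = 165.7607 kg/s
Convert: 165.7607 kg/s * 3600.0 = 5.9674e+05 kg/h
mdot = 5.9674e+05 kg/h


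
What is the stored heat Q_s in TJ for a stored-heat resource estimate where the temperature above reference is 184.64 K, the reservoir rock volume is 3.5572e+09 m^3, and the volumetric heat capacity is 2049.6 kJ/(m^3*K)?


Q_s = Vr * rhoc * dT / 1e12
Q_s = 3.5572e+09 * 2049.6 * 184.64 / 1e12
Q_s = 1346.180 PJ
Convert: 1346.180 PJ * 1000.0 = 1.3462e+06 TJ
Q_s = 1.3462e+06 TJ


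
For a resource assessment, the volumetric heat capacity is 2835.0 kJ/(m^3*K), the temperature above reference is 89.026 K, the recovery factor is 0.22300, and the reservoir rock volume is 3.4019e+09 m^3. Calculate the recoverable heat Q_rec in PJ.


Step 1: Q_s = Vr*rhoc*dT/1e12 = 3.4019e+09*2835.0*89.026/1e12 = 858.6012 PJ
Step 2: Q_rec = Q_s * RF = 858.6012 * 0.223 = 191.47 PJ
Q_rec = 191.47 PJ


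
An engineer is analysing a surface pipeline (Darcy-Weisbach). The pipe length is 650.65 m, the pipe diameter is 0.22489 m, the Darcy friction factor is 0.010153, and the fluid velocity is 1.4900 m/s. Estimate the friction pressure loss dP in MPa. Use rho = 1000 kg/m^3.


dP = f * (L/D) * (rho*vel^2/2) / 1000
dP = 0.010153 * (650.65/0.22489) * (1000*1.4900^2/2) / 1000
dP = 32.60725 kPa
Convert: 32.60725 kPa * 0.001 = 0.032607 MPa
dP = 0.032607 MPa


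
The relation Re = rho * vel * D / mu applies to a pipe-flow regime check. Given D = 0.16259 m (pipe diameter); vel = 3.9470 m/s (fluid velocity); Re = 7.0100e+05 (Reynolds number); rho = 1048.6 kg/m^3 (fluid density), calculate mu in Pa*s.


mu = rho * vel * D / Re
mu = 1048.6 * 3.9470 * 0.16259 / 7.0100e+05
mu = 0.00095996 Pa*s
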